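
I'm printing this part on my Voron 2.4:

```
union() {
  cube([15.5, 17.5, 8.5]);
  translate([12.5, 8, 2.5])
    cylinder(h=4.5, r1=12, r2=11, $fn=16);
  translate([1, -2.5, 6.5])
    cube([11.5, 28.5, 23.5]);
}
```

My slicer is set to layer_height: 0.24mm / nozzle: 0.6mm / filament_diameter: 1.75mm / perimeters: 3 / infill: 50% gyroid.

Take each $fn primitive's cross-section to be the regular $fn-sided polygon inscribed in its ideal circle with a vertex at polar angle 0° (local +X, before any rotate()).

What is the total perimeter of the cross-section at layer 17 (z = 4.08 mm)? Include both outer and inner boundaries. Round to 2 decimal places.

At z = 4.08 mm: the cube is present — its section is the full 15.5×17.5 rectangle (perimeter 66.00 mm); the cone at (12.5, 8) contributes a regular 16-gon of circumradius 11.649 (interpolated between r1=12 and r2=11 at t=0.351) (perimeter = 2·16·11.649·sin(180°/16) = 72.72 mm); the cube at (1, -2.5) is absent (z outside [6.5, 30]); Taking the union: the regions partially overlap (shared area 231.44 mm²), so the edge portions inside another operand are dropped and the merged outline is re-measured after clipping — boundary = 80.31 mm. Overall, the cross-section is a single solid region. Total boundary length (outer) = 80.31 mm.

80.31 mm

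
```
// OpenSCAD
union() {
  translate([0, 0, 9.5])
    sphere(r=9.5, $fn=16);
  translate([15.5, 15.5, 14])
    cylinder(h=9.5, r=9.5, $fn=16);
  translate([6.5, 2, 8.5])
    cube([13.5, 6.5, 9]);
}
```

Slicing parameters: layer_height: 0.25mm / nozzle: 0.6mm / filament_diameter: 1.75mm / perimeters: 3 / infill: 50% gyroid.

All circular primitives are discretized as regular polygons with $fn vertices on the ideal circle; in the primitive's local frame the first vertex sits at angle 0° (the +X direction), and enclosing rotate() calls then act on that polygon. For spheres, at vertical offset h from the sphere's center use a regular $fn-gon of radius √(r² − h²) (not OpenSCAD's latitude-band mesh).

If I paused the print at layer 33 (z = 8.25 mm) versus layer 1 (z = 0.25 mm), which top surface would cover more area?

Layer 33 (z = 8.25): the r=9.5 sphere slices to a regular 16-gon of circumradius 9.417 (√(r²−h²) with h=1.25 from center) (area = (16/2)·9.417²·sin(360°/16) = 271.51 mm²); the cylinder at (15.5, 15.5) does not reach this height (z outside [14, 23.5]); the cube at (6.5, 2) is absent (z outside [8.5, 17.5]); Combining (union): only the r=9.5 sphere is present, so the union is just that shape — area = 271.51 mm². So its area = 271.51 mm². Layer 1 (z = 0.25): the sphere: section is a regular 16-gon, circumradius = √(r²−h²) = √(9.5²−9.25²) = 2.165 (area = (16/2)·2.165²·sin(360°/16) = 14.35 mm²); the cylinder at (15.5, 15.5) is not intersected at this z (z outside [14, 23.5]); the cube at (6.5, 2) does not reach this height (z outside [8.5, 17.5]); Merging all regions: only the r=9.5 sphere is present, so the union is just that shape — area = 14.35 mm². So its area = 14.35 mm². Layer 33 is larger (271.51 vs 14.35 mm²).

layer 33 (z = 8.25 mm)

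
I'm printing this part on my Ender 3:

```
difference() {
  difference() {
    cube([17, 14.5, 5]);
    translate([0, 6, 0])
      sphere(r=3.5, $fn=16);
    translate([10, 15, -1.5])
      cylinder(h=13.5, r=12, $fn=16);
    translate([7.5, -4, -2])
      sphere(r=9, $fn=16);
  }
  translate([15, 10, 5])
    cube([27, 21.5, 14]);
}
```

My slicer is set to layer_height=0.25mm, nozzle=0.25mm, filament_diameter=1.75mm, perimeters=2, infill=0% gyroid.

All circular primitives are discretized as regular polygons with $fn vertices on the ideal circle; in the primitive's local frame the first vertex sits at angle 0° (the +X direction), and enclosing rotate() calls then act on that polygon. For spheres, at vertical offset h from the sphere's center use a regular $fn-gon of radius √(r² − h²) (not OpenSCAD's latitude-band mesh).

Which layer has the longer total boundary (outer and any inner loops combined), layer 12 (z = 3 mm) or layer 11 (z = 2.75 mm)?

Layer 12 (z = 3): the cube is present — its section is the full 17×14.5 rectangle (perimeter 63.00 mm); the r=3.5 sphere at (0, 6) contributes a regular 16-gon of circumradius √(3.5²−3²) = 1.803 (perimeter = 2·16·1.803·sin(180°/16) = 11.25 mm); the r=12 cylinder at (10, 15) gives a regular 16-gon of circumradius 12 (constant along its height) (perimeter = 2·16·12.000·sin(180°/16) = 74.91 mm); the r=9 sphere at (7.5, -4) contributes a regular 16-gon of circumradius √(9²−5²) = 7.483 (perimeter = 2·16·7.483·sin(180°/16) = 46.72 mm); After the difference (first − rest): starting from the 17×14.5 cube, the r=3.5 sphere at (0, 6) partially overlaps it — only the 4.97 mm² overlap (of its 9.95 mm²) is removed, clipping the outline; the r=12 cylinder at (10, 15) partially overlaps it — only the 171.26 mm² overlap (of its 440.85 mm²) is removed, clipping the outline; the r=9 sphere at (7.5, -4) partially overlaps it — only the 29.64 mm² overlap (of its 171.44 mm²) is removed, clipping the outline — boundary = 52.30 mm; the cube at (15, 10) is not intersected at this z (z outside [5, 19]); Taking the first minus the rest: none of the subtracted shapes is present at this height, so that combined region is unchanged — boundary = 52.30 mm. So its perimeter = 52.30 mm. Layer 11 (z = 2.75): the cube (footprint 17×14.5) is included at this height (perimeter 63.00 mm); the sphere at (0, 6): section is a regular 16-gon, circumradius = √(r²−h²) = √(3.5²−2.75²) = 2.165 (perimeter = 2·16·2.165·sin(180°/16) = 13.52 mm); the r=12 cylinder at (10, 15) gives a regular 16-gon of circumradius 12 (constant along its height) (perimeter = 2·16·12.000·sin(180°/16) = 74.91 mm); the r=9 sphere at (7.5, -4) contributes a regular 16-gon of circumradius √(9²−4.75²) = 7.644 (perimeter = 2·16·7.644·sin(180°/16) = 47.72 mm); After the difference (first − rest): starting from the 17×14.5 cube, the r=3.5 sphere at (0, 6) partially overlaps it — only the 7.18 mm² overlap (of its 14.35 mm²) is removed, clipping the outline; the r=12 cylinder at (10, 15) partially overlaps it — only the 170.46 mm² overlap (of its 440.85 mm²) is removed, clipping the outline; the r=9 sphere at (7.5, -4) partially overlaps it — only the 31.60 mm² overlap (of its 178.90 mm²) is removed, clipping the outline — boundary = 43.98 mm; the cube at (15, 10) is not intersected at this z (z outside [5, 19]); Taking the first minus the rest: none of the subtracted shapes is present at this height, so that combined region is unchanged — boundary = 43.98 mm. So its perimeter = 43.98 mm. Layer 12 is larger (52.30 vs 43.98 mm).

layer 12 (z = 3 mm)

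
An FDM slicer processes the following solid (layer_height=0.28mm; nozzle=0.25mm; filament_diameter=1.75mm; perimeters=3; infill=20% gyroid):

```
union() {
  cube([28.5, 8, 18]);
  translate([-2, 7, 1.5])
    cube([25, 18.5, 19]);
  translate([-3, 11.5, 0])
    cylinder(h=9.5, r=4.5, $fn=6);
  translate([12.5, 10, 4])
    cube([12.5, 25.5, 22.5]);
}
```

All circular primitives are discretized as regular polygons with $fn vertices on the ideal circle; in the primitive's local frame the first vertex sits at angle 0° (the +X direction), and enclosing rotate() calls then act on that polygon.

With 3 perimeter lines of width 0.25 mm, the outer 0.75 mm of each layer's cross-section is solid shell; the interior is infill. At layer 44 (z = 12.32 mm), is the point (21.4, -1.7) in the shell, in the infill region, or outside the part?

At z = 12.32 mm: the cube is present — its section is the full 28.5×8 rectangle; the cube at (-2, 7) is present — its section is the full 25×18.5 rectangle; the cylinder at (-3, 11.5) does not reach this height (z outside [0, 9.5]); the 12.5×25.5 cube at (12.5, 10) contributes its full rectangle; Taking the union: the regions partially overlap (shared area 185.75 mm²), so overlapping operands fuse into one piece — 1 connected region. Overall, the cross-section is a single solid region. The nearest boundary edge runs (28.50, 0.00)→(0.00, 0.00); distance from the point to it = 1.70 mm. The point is not inside any of the regions above, so it lies outside the cross-section (1.70 mm from the nearest boundary).

outside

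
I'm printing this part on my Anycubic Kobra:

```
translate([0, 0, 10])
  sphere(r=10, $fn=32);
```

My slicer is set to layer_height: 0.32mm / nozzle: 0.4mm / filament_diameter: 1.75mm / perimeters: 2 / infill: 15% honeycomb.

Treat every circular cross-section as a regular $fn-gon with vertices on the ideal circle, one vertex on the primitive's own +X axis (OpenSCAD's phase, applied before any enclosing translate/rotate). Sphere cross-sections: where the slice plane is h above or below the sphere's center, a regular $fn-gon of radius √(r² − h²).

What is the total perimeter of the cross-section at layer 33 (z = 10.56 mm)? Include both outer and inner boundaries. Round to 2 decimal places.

At z = 10.56 mm: the r=10 sphere slices to a regular 32-gon of circumradius 9.984 (√(r²−h²) with h=0.56 from center) (perimeter = 2·32·9.984·sin(180°/32) = 62.63 mm). Overall, the cross-section is a single solid region. Total boundary length (outer) = 62.63 mm.

62.63 mm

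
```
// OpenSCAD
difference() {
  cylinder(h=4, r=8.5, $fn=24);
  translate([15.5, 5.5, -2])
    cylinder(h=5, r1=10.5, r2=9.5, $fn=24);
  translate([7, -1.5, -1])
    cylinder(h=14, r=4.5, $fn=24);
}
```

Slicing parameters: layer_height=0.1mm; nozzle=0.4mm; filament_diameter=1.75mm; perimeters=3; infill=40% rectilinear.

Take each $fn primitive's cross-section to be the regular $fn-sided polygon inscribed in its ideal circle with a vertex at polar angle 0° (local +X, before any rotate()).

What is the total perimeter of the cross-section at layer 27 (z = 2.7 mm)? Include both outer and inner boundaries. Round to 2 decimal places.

55.74 mm

At z = 2.7 mm: the r=8.5 cylinder gives a regular 24-gon of circumradius 8.5 (constant along its height) (perimeter = 2·24·8.500·sin(180°/24) = 53.25 mm); the cone at (15.5, 5.5) (r1=10.5→r2=9.5) has section circumradius 9.560 here — a regular 24-gon (perimeter = 2·24·9.560·sin(180°/24) = 59.90 mm); the r=4.5 cylinder at (7, -1.5) contributes a regular 24-gon of circumradius 4.5 (perimeter = 2·24·4.500·sin(180°/24) = 28.19 mm); After the difference (first − rest): starting from the r=8.5 cylinder, the cone at (15.5, 5.5) partially overlaps it — only the 7.31 mm² overlap (of its 283.85 mm²) is removed, clipping the outline; the r=4.5 cylinder at (7, -1.5) partially overlaps it — only the 35.08 mm² overlap (of its 62.89 mm²) is removed, clipping the outline — boundary = 55.74 mm. Overall, the cross-section is a single solid region. Total boundary length (outer) = 55.74 mm.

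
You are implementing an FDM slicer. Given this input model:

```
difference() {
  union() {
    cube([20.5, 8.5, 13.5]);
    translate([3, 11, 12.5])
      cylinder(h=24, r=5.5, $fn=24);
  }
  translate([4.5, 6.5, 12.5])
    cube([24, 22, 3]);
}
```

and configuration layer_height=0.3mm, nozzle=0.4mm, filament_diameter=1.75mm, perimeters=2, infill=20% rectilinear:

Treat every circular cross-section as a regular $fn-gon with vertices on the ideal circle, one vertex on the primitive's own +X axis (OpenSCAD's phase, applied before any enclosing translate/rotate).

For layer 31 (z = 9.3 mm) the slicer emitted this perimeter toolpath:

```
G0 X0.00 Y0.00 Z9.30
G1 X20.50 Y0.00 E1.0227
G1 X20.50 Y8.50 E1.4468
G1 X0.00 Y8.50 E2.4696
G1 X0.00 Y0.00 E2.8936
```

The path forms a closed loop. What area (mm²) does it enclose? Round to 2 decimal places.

Apply the shoelace formula to the sequence of (X, Y) vertices; enclosed area = 174.25 mm².

174.25 mm²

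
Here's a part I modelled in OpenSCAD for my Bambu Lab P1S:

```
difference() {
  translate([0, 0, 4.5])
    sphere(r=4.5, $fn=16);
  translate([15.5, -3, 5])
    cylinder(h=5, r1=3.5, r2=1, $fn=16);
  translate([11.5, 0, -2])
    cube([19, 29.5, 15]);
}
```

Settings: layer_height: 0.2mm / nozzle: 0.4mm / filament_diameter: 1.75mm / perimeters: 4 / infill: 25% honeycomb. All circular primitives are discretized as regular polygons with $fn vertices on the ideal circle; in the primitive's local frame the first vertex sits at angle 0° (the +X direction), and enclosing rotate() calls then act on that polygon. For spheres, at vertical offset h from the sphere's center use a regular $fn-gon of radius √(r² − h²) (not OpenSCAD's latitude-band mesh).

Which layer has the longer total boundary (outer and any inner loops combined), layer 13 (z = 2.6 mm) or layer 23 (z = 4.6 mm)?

Layer 13 (z = 2.6): the sphere: section is a regular 16-gon, circumradius = √(r²−h²) = √(4.5²−1.9²) = 4.079 (perimeter = 2·16·4.079·sin(180°/16) = 25.47 mm); the cone at (15.5, -3) is absent (z outside [5, 10]); the cube at (11.5, 0) (footprint 19×29.5) is included at this height (perimeter 97.00 mm); Taking the first minus the rest: starting from the r=4.5 sphere, the 19×29.5 cube at (11.5, 0) misses the remaining region (no effect) — boundary = 25.47 mm. So its perimeter = 25.47 mm. Layer 23 (z = 4.6): the r=4.5 sphere contributes a regular 16-gon of circumradius √(4.5²−0.1²) = 4.499 (perimeter = 2·16·4.499·sin(180°/16) = 28.09 mm); the cone at (15.5, -3) does not reach this height (z outside [5, 10]); the 19×29.5 cube at (11.5, 0) contributes its full rectangle (perimeter 97.00 mm); After the difference (first − rest): starting from the r=4.5 sphere, the 19×29.5 cube at (11.5, 0) misses the remaining region (no effect) — boundary = 28.09 mm. So its perimeter = 28.09 mm. Layer 23 is larger (28.09 vs 25.47 mm).

layer 23 (z = 4.6 mm)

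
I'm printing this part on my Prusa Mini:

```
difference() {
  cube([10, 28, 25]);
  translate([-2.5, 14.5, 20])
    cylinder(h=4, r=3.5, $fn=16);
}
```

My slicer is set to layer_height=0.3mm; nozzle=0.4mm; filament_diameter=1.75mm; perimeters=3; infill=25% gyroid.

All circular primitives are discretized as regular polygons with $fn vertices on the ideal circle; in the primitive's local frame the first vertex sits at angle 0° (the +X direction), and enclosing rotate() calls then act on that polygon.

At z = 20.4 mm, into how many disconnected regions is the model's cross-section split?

At z = 20.4 mm: the cube is present — its section is the full 10×28 rectangle; the cylinder at (-2.5, 14.5): section is a regular 16-gon, circumradius r=3.5; After the difference (first − rest): starting from the 10×28 cube, the r=3.5 cylinder at (-2.5, 14.5) partially overlaps it — only the 3.13 mm² overlap (of its 37.50 mm²) is removed, clipping the outline — 1 connected region. The result has 1 disconnected region.

1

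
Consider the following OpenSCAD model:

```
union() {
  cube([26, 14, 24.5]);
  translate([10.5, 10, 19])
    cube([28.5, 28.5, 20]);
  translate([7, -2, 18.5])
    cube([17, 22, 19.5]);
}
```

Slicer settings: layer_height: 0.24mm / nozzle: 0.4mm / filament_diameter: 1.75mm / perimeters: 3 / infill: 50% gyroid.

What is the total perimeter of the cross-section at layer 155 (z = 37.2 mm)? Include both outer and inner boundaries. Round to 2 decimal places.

145.00 mm

At z = 37.2 mm: the cube is absent (z outside [0, 24.5]); the cube at (10.5, 10) is present — its section is the full 28.5×28.5 rectangle (perimeter 114.00 mm); the cube at (7, -2) is present — its section is the full 17×22 rectangle (perimeter 78.00 mm); Merging all regions: the regions partially overlap (shared area 135.00 mm²), so the edge portions inside another operand are dropped and the merged outline is re-measured after clipping — boundary = 145.00 mm. Overall, the cross-section is a single solid region. Total boundary length (outer) = 145.00 mm.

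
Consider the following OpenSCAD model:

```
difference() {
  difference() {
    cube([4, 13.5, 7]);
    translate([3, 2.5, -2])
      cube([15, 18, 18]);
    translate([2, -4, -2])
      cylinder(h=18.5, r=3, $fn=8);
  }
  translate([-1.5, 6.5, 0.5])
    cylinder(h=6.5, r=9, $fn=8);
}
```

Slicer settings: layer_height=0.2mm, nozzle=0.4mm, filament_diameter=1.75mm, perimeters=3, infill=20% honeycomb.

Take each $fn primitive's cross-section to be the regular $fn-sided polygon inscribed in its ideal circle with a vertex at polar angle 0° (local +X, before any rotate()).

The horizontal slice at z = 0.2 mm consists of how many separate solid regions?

At z = 0.2 mm: the cube (footprint 4×13.5) is included at this height; the 15×18 cube at (3, 2.5) contributes its full rectangle; the r=3 cylinder at (2, -4) gives a regular 8-gon of circumradius 3 (constant along its height); After the difference (first − rest): starting from the 4×13.5 cube, the 15×18 cube at (3, 2.5) partially overlaps it — only the 11.00 mm² overlap (of its 270.00 mm²) is removed, clipping the outline; the r=3 cylinder at (2, -4) misses the remaining region (no effect) — 1 connected region; the cylinder at (-1.5, 6.5) is absent (z outside [0.5, 7]); Subtracting the remaining from the first: none of the subtracted shapes is present at this height, so that combined region is unchanged — 1 connected region. The result has 1 disconnected region.

1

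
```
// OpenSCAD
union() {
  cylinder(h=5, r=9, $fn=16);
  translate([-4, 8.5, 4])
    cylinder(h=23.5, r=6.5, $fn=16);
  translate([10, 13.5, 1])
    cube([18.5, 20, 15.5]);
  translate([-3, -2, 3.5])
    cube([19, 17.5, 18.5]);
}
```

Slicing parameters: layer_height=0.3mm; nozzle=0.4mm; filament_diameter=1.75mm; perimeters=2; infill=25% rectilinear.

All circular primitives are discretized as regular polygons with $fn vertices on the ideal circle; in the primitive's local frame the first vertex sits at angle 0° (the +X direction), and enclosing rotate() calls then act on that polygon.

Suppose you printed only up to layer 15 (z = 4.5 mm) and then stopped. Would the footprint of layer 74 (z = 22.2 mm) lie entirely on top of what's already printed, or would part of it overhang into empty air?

entirely on top

Compare the two slices. At z = 4.5: the cylinder: section is a regular 16-gon, circumradius r=9 (area = (16/2)·9.000²·sin(360°/16) = 247.98 mm²); the r=6.5 cylinder at (-4, 8.5) gives a regular 16-gon of circumradius 6.5 (constant along its height) (area = (16/2)·6.500²·sin(360°/16) = 129.35 mm²); the 18.5×20 cube at (10, 13.5) contributes its full rectangle (area 370.00 mm²); the 19×17.5 cube at (-3, -2) contributes its full rectangle (area 332.50 mm²); Merging all regions: the regions partially overlap — summed areas 1079.83 mm² minus the doubly-counted overlap 196.94 mm² gives 882.89 mm² — area = 882.89 mm². At z = 22.2: the cylinder is absent (z outside [0, 5]); the r=6.5 cylinder at (-4, 8.5) contributes a regular 16-gon of circumradius 6.5 (area = (16/2)·6.500²·sin(360°/16) = 129.35 mm²); the cube at (10, 13.5) is not intersected at this z (z outside [1, 16.5]); the cube at (-3, -2) is absent (z outside [3.5, 22]); Combining (union): only the r=6.5 cylinder at (-4, 8.5) is present, so the union is just that shape — area = 129.35 mm². Checking containment: the cross-section at z = 22.2 is a subset of the cross-section at z = 4.5.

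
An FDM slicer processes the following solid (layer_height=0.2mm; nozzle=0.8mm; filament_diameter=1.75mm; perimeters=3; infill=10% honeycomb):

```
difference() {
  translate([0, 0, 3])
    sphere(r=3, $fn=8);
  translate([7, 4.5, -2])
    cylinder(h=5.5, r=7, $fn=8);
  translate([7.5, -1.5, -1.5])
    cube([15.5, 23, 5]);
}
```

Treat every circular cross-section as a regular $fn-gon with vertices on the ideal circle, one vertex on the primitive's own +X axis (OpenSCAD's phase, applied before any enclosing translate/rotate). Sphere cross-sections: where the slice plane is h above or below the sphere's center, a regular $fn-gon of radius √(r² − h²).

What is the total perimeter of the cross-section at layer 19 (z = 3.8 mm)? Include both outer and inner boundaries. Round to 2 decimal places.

At z = 3.8 mm: the r=3 sphere slices to a regular 8-gon of circumradius 2.891 (√(r²−h²) with h=0.8 from center) (perimeter = 2·8·2.891·sin(180°/8) = 17.70 mm); the cylinder at (7, 4.5) is absent (z outside [-2, 3.5]); the cube at (7.5, -1.5) does not reach this height (z outside [-1.5, 3.5]); Taking the first minus the rest: none of the subtracted shapes is present at this height, so the r=3 sphere is unchanged — boundary = 17.70 mm. Overall, the cross-section is a single solid region. Total boundary length (outer) = 17.70 mm.

17.70 mm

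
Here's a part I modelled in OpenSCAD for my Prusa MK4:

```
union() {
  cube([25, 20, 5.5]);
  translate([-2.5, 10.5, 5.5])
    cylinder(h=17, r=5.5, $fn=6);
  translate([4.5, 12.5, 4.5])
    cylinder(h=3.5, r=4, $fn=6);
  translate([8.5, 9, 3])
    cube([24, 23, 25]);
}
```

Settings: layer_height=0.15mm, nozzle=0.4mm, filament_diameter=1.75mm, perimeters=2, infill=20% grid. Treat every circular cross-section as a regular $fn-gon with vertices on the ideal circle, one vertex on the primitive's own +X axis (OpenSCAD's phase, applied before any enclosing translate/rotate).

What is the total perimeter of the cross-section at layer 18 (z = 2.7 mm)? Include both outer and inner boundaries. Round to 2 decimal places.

90.00 mm

At z = 2.7 mm: the 25×20 cube contributes its full rectangle (perimeter 90.00 mm); the cylinder at (-2.5, 10.5) does not reach this height (z outside [5.5, 22.5]); the cylinder at (4.5, 12.5) is not intersected at this z (z outside [4.5, 8]); the cube at (8.5, 9) is absent (z outside [3, 28]); Taking the union: only the 25×20 cube is present, so the union is just that shape — boundary = 90.00 mm. Overall, the cross-section is a single solid region. Total boundary length (outer) = 90.00 mm.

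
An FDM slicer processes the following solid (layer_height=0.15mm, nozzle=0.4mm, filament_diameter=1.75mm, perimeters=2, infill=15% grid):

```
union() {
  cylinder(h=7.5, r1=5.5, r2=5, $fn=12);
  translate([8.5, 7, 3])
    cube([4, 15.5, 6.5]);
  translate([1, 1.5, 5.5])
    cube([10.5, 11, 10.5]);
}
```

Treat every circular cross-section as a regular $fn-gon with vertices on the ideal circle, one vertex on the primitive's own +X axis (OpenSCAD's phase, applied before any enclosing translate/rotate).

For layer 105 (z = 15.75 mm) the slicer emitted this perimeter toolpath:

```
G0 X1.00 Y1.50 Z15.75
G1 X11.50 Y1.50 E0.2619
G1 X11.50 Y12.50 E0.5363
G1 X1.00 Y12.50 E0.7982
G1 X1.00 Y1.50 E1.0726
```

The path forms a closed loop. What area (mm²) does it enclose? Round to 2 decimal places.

115.50 mm²

Apply the shoelace formula to the sequence of (X, Y) vertices; enclosed area = 115.50 mm².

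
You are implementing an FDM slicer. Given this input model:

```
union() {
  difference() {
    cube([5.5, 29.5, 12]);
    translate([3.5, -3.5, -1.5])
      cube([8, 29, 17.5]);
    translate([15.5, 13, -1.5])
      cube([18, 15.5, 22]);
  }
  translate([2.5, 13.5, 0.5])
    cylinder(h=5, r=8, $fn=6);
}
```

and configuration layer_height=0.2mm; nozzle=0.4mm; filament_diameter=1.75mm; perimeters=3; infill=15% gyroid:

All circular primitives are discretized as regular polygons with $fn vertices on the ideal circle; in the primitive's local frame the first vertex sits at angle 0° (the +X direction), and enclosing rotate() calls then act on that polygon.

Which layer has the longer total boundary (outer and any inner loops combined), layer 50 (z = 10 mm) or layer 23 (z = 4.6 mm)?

layer 23 (z = 4.6 mm)

Layer 50 (z = 10): the cube (footprint 5.5×29.5) is included at this height (perimeter 70.00 mm); the cube at (3.5, -3.5) (footprint 8×29) is included at this height (perimeter 74.00 mm); the 18×15.5 cube at (15.5, 13) contributes its full rectangle (perimeter 67.00 mm); Subtracting the remaining from the first: starting from the 5.5×29.5 cube, the 8×29 cube at (3.5, -3.5) partially overlaps it — only the 51.00 mm² overlap (of its 232.00 mm²) is removed, clipping the outline; the 18×15.5 cube at (15.5, 13) misses the remaining region (no effect) — boundary = 70.00 mm; the cylinder at (2.5, 13.5) is not intersected at this z (z outside [0.5, 5.5]); Combining (union): only the result so far is present, so the union is just that shape — boundary = 70.00 mm. So its perimeter = 70.00 mm. Layer 23 (z = 4.6): the cube (footprint 5.5×29.5) is included at this height (perimeter 70.00 mm); the cube at (3.5, -3.5) (footprint 8×29) is included at this height (perimeter 74.00 mm); the 18×15.5 cube at (15.5, 13) contributes its full rectangle (perimeter 67.00 mm); Taking the first minus the rest: starting from the 5.5×29.5 cube, the 8×29 cube at (3.5, -3.5) partially overlaps it — only the 51.00 mm² overlap (of its 232.00 mm²) is removed, clipping the outline; the 18×15.5 cube at (15.5, 13) misses the remaining region (no effect) — boundary = 70.00 mm; the r=8 cylinder at (2.5, 13.5) contributes a regular 6-gon of circumradius 8 (perimeter = 2·6·8.000·sin(180°/6) = 48.00 mm); Merging all regions: the regions partially overlap (shared area 48.50 mm²), so the edge portions inside another operand are dropped and the merged outline is re-measured after clipping — boundary = 83.29 mm. So its perimeter = 83.29 mm. Layer 23 is larger (83.29 vs 70.00 mm).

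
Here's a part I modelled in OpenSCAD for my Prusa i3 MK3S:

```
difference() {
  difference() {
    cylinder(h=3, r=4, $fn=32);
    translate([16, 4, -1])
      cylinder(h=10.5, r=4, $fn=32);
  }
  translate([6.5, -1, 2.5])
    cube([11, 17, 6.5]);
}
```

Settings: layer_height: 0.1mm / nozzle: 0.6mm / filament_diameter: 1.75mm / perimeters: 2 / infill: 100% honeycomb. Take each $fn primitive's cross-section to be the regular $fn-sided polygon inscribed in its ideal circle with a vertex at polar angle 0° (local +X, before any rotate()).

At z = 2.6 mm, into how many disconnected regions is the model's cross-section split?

1

At z = 2.6 mm: the r=4 cylinder contributes a regular 32-gon of circumradius 4; the r=4 cylinder at (16, 4) contributes a regular 32-gon of circumradius 4; Taking the first minus the rest: starting from the r=4 cylinder, the r=4 cylinder at (16, 4) misses the remaining region (no effect) — 1 connected region; the cube at (6.5, -1) (footprint 11×17) is included at this height; Taking the first minus the rest: starting from that combined region, the 11×17 cube at (6.5, -1) misses the remaining region (no effect) — 1 connected region. The result has 1 disconnected region.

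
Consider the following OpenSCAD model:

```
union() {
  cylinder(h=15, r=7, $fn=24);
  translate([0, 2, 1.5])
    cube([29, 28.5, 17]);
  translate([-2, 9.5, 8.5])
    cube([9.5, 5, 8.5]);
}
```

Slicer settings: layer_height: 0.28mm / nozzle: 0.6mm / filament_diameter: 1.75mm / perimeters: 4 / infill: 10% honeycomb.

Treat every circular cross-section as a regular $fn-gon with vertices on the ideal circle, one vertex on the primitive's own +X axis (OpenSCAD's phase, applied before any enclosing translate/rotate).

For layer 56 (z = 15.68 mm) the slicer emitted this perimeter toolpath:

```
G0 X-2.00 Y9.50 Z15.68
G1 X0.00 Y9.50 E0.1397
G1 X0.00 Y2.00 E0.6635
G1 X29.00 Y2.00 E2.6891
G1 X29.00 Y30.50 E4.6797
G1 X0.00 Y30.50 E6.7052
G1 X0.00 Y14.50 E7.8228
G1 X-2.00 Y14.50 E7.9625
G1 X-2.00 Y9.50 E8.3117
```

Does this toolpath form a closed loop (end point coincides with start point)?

Start point (G0): (-2.00, 9.50). End point (last G1): the path returns to the start — closed.

yes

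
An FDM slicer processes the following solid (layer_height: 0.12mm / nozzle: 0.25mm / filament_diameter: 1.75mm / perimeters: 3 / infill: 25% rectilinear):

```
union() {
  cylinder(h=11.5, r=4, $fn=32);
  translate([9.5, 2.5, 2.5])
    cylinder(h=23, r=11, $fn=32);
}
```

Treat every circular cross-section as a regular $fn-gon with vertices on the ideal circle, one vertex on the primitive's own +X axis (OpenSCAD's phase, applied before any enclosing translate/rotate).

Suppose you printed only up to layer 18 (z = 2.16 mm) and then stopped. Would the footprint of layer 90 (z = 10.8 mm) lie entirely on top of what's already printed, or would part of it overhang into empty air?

part overhangs

Compare the two slices. At z = 2.16: the r=4 cylinder gives a regular 32-gon of circumradius 4 (constant along its height) (area = (32/2)·4.000²·sin(360°/32) = 49.94 mm²); the cylinder at (9.5, 2.5) is not intersected at this z (z outside [2.5, 25.5]); Taking the union: only the r=4 cylinder is present, so the union is just that shape — area = 49.94 mm². At z = 10.8: the r=4 cylinder gives a regular 32-gon of circumradius 4 (constant along its height) (area = (32/2)·4.000²·sin(360°/32) = 49.94 mm²); the cylinder at (9.5, 2.5): section is a regular 32-gon, circumradius r=11 (area = (32/2)·11.000²·sin(360°/32) = 377.69 mm²); Merging all regions: the regions partially overlap — summed areas 427.64 mm² minus the doubly-counted overlap 32.10 mm² gives 395.53 mm² — area = 395.53 mm². Checking containment: at z = 10.8 the cross-section extends beyond the z = 2.16 cross-section by about 345.59 mm².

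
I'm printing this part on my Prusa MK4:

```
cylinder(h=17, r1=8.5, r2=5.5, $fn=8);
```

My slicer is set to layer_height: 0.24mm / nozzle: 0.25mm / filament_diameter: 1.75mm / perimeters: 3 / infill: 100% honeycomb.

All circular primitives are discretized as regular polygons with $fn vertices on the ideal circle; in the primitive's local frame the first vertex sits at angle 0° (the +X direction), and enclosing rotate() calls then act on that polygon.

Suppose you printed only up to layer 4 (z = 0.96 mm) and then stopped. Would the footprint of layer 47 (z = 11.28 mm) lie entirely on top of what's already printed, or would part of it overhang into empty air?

Compare the two slices. At z = 0.96: the cone (r1=8.5→r2=5.5) has section circumradius 8.331 here — a regular 8-gon (area = (8/2)·8.331²·sin(360°/8) = 196.29 mm²). At z = 11.28: the cone: at t=0.664 of its height the radius interpolates to r₁+(r₂−r₁)t = 6.509, giving a regular 8-gon of that circumradius (area = (8/2)·6.509²·sin(360°/8) = 119.85 mm²). Checking containment: the cross-section at z = 11.28 is a subset of the cross-section at z = 0.96.

entirely on top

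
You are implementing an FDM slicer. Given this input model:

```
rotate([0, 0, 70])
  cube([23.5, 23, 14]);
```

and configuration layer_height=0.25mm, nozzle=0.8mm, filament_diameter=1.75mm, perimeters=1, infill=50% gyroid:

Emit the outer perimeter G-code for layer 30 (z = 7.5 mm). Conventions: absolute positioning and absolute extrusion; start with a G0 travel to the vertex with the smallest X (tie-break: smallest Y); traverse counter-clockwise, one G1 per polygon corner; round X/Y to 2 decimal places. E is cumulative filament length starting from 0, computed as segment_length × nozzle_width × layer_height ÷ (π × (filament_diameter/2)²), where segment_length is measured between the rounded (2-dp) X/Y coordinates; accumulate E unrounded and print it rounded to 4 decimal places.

At z = 7.5 mm: the 23.5×23 cube contributes its full rectangle; (rotated 70° about Z; rotation is an isometry so areas/perimeters/island counts are preserved). The outline is a single polygon with 4 vertices. Extrusion per mm of travel: 0.8 × 0.25 / (π × 0.875²) = 0.083150. Accumulating E over each segment gives final E = 7.7329.

G0 X-21.61 Y7.87 Z7.50
G1 X0.00 Y0.00 E1.9123
G1 X8.04 Y22.08 E3.8662
G1 X-13.58 Y29.95 E5.7793
G1 X-21.61 Y7.87 E7.7329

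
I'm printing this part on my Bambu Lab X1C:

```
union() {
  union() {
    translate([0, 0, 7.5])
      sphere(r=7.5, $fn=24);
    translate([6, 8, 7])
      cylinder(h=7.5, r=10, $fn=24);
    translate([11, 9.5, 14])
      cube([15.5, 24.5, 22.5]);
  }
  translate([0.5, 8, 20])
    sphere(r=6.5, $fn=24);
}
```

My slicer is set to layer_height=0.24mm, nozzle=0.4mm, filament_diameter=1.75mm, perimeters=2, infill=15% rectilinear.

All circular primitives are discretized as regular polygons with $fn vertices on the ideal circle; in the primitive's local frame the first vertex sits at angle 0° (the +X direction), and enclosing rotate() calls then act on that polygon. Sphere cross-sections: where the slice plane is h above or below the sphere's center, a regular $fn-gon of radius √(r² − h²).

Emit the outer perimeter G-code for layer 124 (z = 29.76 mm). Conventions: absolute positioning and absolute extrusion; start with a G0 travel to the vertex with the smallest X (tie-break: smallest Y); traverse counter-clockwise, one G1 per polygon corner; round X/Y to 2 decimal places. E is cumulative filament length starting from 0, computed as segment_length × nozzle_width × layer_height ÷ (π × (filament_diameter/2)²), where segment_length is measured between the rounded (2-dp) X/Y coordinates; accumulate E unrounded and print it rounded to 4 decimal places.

G0 X11.00 Y9.50 Z29.76
G1 X26.50 Y9.50 E0.6186
G1 X26.50 Y34.00 E1.5965
G1 X11.00 Y34.00 E2.2151
G1 X11.00 Y9.50 E3.1930

At z = 29.76 mm: the sphere is not intersected at this z (|z−center|=22.260 > r=7.5); the cylinder at (6, 8) is absent (z outside [7, 14.5]); the 15.5×24.5 cube at (11, 9.5) contributes its full rectangle; Merging all regions: only the 15.5×24.5 cube at (11, 9.5) is present, so the union is just that shape — 1 connected region; the sphere at (0.5, 8) does not reach this height (|z−center|=9.760 > r=6.5); Taking the union: only that combined region is present, so the union is just that shape — 1 connected region. The outline is a single polygon with 4 vertices. Extrusion per mm of travel: 0.4 × 0.24 / (π × 0.875²) = 0.039912. Accumulating E over each segment gives final E = 3.1930.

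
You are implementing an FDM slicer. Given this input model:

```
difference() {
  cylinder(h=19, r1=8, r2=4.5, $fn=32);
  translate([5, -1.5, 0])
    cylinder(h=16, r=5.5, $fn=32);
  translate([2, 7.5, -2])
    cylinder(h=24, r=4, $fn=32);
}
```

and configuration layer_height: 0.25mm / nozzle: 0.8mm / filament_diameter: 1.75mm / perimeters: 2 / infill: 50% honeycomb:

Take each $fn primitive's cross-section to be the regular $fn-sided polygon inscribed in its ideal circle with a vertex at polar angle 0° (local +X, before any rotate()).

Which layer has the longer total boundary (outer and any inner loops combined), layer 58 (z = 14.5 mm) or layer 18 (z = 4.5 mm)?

layer 18 (z = 4.5 mm)

Layer 58 (z = 14.5): the cone: at t=0.763 of its height the radius interpolates to r₁+(r₂−r₁)t = 5.329, giving a regular 32-gon of that circumradius (perimeter = 2·32·5.329·sin(180°/32) = 33.43 mm); the r=5.5 cylinder at (5, -1.5) contributes a regular 32-gon of circumradius 5.5 (perimeter = 2·32·5.500·sin(180°/32) = 34.50 mm); the r=4 cylinder at (2, 7.5) gives a regular 32-gon of circumradius 4 (constant along its height) (perimeter = 2·32·4.000·sin(180°/32) = 25.09 mm); Subtracting the remaining from the first: starting from the cone, the r=5.5 cylinder at (5, -1.5) partially overlaps it — only the 37.43 mm² overlap (of its 94.42 mm²) is removed, clipping the outline; the r=4 cylinder at (2, 7.5) partially overlaps it — only the 5.27 mm² overlap (of its 49.94 mm²) is removed, clipping the outline — boundary = 33.42 mm. So its perimeter = 33.42 mm. Layer 18 (z = 4.5): the cone contributes a regular 32-gon of circumradius 7.171 (interpolated between r1=8 and r2=4.5 at t=0.237) (perimeter = 2·32·7.171·sin(180°/32) = 44.98 mm); the r=5.5 cylinder at (5, -1.5) gives a regular 32-gon of circumradius 5.5 (constant along its height) (perimeter = 2·32·5.500·sin(180°/32) = 34.50 mm); the r=4 cylinder at (2, 7.5) gives a regular 32-gon of circumradius 4 (constant along its height) (perimeter = 2·32·4.000·sin(180°/32) = 25.09 mm); Subtracting the remaining from the first: starting from the cone, the r=5.5 cylinder at (5, -1.5) partially overlaps it — only the 59.79 mm² overlap (of its 94.42 mm²) is removed, clipping the outline; the r=4 cylinder at (2, 7.5) partially overlaps it — only the 17.40 mm² overlap (of its 49.94 mm²) is removed, clipping the outline — boundary = 50.19 mm. So its perimeter = 50.19 mm. Layer 18 is larger (50.19 vs 33.42 mm).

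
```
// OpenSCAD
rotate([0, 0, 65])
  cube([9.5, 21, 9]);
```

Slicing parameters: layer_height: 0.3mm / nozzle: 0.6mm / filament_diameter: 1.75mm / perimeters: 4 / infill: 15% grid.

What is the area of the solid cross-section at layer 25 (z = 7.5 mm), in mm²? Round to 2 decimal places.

At z = 7.5 mm: the 9.5×21 cube contributes its full rectangle (area 199.50 mm²); (rotated 65° about Z; rotation is an isometry so areas/perimeters/island counts are preserved). Overall, the cross-section is a single solid region. Net area = 199.50 mm².

199.50 mm²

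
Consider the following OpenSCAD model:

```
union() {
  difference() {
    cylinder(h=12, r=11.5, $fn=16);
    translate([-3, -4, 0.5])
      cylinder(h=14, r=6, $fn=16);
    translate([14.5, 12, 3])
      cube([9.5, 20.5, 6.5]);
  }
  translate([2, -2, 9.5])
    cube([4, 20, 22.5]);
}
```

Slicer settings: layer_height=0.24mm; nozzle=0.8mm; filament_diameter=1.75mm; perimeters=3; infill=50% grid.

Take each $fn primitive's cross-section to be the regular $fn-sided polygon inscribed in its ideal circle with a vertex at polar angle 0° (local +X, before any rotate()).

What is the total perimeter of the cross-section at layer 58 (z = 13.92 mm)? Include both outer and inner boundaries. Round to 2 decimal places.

48.00 mm

At z = 13.92 mm: the cylinder does not reach this height (z outside [0, 12]); the r=6 cylinder at (-3, -4) contributes a regular 16-gon of circumradius 6 (perimeter = 2·16·6.000·sin(180°/16) = 37.46 mm); the cube at (14.5, 12) is not intersected at this z (z outside [3, 9.5]); After the difference (first − rest): the first operand is absent here, so nothing remains; the cube at (2, -2) (footprint 4×20) is included at this height (perimeter 48.00 mm); Taking the union: only the 4×20 cube at (2, -2) is present, so the union is just that shape — boundary = 48.00 mm. Overall, the cross-section is a single solid region. Total boundary length (outer) = 48.00 mm.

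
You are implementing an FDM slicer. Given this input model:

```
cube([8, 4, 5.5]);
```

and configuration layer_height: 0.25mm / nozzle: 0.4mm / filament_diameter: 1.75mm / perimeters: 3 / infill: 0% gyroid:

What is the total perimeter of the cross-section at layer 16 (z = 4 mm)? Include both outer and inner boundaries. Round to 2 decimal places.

24.00 mm

At z = 4 mm: the 8×4 cube contributes its full rectangle (perimeter 24.00 mm). Overall, the cross-section is a single solid region. Total boundary length (outer) = 24.00 mm.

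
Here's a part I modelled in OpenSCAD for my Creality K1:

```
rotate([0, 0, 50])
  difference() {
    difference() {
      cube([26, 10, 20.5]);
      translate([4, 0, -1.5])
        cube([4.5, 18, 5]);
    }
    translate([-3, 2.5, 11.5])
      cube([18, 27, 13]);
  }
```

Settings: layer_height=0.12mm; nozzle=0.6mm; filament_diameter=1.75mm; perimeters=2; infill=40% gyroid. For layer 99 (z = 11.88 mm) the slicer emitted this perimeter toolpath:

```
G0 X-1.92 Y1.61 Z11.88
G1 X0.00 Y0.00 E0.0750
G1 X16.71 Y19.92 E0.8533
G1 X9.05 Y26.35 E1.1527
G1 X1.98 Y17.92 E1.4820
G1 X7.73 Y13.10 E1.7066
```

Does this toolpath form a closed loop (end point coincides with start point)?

Start point (G0): (-1.92, 1.61). End point (last G1): the path does not return to the start — open.

no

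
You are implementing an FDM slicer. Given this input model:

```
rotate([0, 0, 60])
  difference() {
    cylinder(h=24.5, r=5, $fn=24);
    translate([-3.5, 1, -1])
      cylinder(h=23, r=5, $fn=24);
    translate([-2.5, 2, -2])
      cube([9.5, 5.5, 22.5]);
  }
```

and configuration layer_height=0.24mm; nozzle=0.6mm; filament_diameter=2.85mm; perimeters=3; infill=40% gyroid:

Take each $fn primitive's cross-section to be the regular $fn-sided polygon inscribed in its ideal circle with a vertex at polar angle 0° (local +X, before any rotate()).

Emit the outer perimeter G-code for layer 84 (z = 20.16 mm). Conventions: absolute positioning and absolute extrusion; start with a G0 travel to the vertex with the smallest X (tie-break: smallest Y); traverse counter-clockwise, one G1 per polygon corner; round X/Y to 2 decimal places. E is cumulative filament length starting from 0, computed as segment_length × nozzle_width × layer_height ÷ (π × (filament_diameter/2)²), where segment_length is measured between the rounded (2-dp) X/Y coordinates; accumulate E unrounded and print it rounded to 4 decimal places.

G0 X-1.05 Y2.19 Z20.16
G1 X-0.12 Y1.80 E0.0228
G1 X0.92 Y1.00 E0.0524
G1 X1.71 Y-0.03 E0.0817
G1 X2.21 Y-1.24 E0.1112
G1 X2.38 Y-2.53 E0.1406
G1 X2.21 Y-3.83 E0.1702
G1 X1.90 Y-4.58 E0.1885
G1 X2.50 Y-4.33 E0.2032
G1 X3.54 Y-3.54 E0.2327
G1 X4.33 Y-2.50 E0.2622
G1 X4.83 Y-1.29 E0.2917
G1 X5.00 Y0.00 E0.3211
G1 X4.83 Y1.29 E0.3504
G1 X4.33 Y2.50 E0.3800
G1 X3.54 Y3.54 E0.4095
G1 X2.50 Y4.33 E0.4390
G1 X1.29 Y4.83 E0.4685
G1 X0.54 Y4.93 E0.4856
G1 X-1.05 Y2.19 E0.5571

At z = 20.16 mm: the r=5 cylinder gives a regular 24-gon of circumradius 5 (constant along its height); the r=5 cylinder at (-3.5, 1) gives a regular 24-gon of circumradius 5 (constant along its height); the 9.5×5.5 cube at (-2.5, 2) contributes its full rectangle; Taking the first minus the rest: starting from the r=5 cylinder, the r=5 cylinder at (-3.5, 1) partially overlaps it — only the 42.27 mm² overlap (of its 77.65 mm²) is removed, clipping the outline; the 9.5×5.5 cube at (-2.5, 2) partially overlaps it — only the 7.70 mm² overlap (of its 52.25 mm²) is removed, clipping the outline — 1 connected region; (whole slice rotated 60° about Z — lengths, areas and connectivity unchanged). The outline is a single polygon with 19 vertices. Extrusion per mm of travel: 0.6 × 0.24 / (π × 1.425²) = 0.022573. Accumulating E over each segment gives final E = 0.5571.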